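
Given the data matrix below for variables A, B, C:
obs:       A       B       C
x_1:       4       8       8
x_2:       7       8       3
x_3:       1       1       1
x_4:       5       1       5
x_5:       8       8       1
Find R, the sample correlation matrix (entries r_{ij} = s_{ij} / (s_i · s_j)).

Step 1 — column means:
  mean(A) = (4 + 7 + 1 + 5 + 8) / 5 = 25/5 = 5
  mean(B) = (8 + 8 + 1 + 1 + 8) / 5 = 26/5 = 5.2
  mean(C) = (8 + 3 + 1 + 5 + 1) / 5 = 18/5 = 3.6

Step 2 — sample variances and covariances s[i,j] = (1/(n-1)) · Σ_k (x_{k,i} - mean_i) · (x_{k,j} - mean_j), with n-1 = 4:
  s[A,A] = ((-1)·(-1) + (2)·(2) + (-4)·(-4) + (0)·(0) + (3)·(3)) / 4 = 30/4 = 7.5
  s[A,B] = ((-1)·(2.8) + (2)·(2.8) + (-4)·(-4.2) + (0)·(-4.2) + (3)·(2.8)) / 4 = 28/4 = 7
  s[A,C] = ((-1)·(4.4) + (2)·(-0.6) + (-4)·(-2.6) + (0)·(1.4) + (3)·(-2.6)) / 4 = -3/4 = -0.75
  s[B,B] = ((2.8)·(2.8) + (2.8)·(2.8) + (-4.2)·(-4.2) + (-4.2)·(-4.2) + (2.8)·(2.8)) / 4 = 58.8/4 = 14.7
  s[B,C] = ((2.8)·(4.4) + (2.8)·(-0.6) + (-4.2)·(-2.6) + (-4.2)·(1.4) + (2.8)·(-2.6)) / 4 = 8.4/4 = 2.1
  s[C,C] = ((4.4)·(4.4) + (-0.6)·(-0.6) + (-2.6)·(-2.6) + (1.4)·(1.4) + (-2.6)·(-2.6)) / 4 = 35.2/4 = 8.8
  Sample standard deviations s_i = √(s[i,i]):
  s(A) = √(7.5) = 2.7386
  s(B) = √(14.7) = 3.8341
  s(C) = √(8.8) = 2.9665

Step 3 — r_{ij} = s_{ij} / (s_i · s_j):
  r[A,A] = 1 (diagonal).
  r[A,B] = 7 / (2.7386 · 3.8341) = 7 / 10.5 = 0.6667
  r[A,C] = -0.75 / (2.7386 · 2.9665) = -0.75 / 8.124 = -0.0923
  r[B,B] = 1 (diagonal).
  r[B,C] = 2.1 / (3.8341 · 2.9665) = 2.1 / 11.3737 = 0.1846
  r[C,C] = 1 (diagonal).

R is symmetric with unit diagonal. Assembling:

R = [[1, 0.6667, -0.0923],
 [0.6667, 1, 0.1846],
 [-0.0923, 0.1846, 1]]


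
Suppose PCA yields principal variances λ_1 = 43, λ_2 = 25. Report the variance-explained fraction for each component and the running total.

Step 1 — total variance = trace(Sigma) = Σ λ_i = 43 + 25 = 68.

Step 2 — fraction explained by component i = λ_i / Σ λ:
  PC1: 43/68 = 0.6324
  PC2: 25/68 = 0.3676

Step 3 — cumulative fraction after k components = (λ_1 + ... + λ_k) / Σ λ:
  k = 1: 43/68 = 0.6324
  k = 2: (43 + 25)/68 = 68/68 = 1

Summary (fraction, with percent):

explained: PC1 0.6324 (63.24%), PC2 0.3676 (36.76%);  cumulative: 0.6324, 1


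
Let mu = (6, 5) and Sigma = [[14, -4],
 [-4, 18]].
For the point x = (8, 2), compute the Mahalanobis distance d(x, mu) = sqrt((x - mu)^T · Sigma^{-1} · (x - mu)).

Step 1 — centre the observation: (x - mu) = (2, -3).

Step 2 — invert Sigma. det(Sigma) = 14·18 - (-4)² = 236.
  Sigma^{-1} = (1/det) · [[d, -b], [-b, a]] = [[0.0763, 0.0169],
 [0.0169, 0.0593]].

Step 3 — form the quadratic (x - mu)^T · Sigma^{-1} · (x - mu):
  Sigma^{-1} · (x - mu) = (0.1017, -0.1441).
  (x - mu)^T · [Sigma^{-1} · (x - mu)] = (2)·(0.1017) + (-3)·(-0.1441) = 0.6356.

Step 4 — take square root: d = √(0.6356) ≈ 0.7972.

d(x, mu) = √(0.6356) ≈ 0.7972


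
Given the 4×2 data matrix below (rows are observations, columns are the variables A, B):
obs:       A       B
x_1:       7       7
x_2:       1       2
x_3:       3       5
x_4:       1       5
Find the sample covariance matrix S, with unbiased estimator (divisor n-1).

Step 1 — column means:
  mean(A) = (7 + 1 + 3 + 1) / 4 = 12/4 = 3
  mean(B) = (7 + 2 + 5 + 5) / 4 = 19/4 = 4.75

Step 2 — sample covariance S[i,j] = (1/(n-1)) · Σ_k (x_{k,i} - mean_i) · (x_{k,j} - mean_j), with n-1 = 3.
  S[A,A] = ((4)·(4) + (-2)·(-2) + (0)·(0) + (-2)·(-2)) / 3 = 24/3 = 8
  S[A,B] = ((4)·(2.25) + (-2)·(-2.75) + (0)·(0.25) + (-2)·(0.25)) / 3 = 14/3 = 4.6667
  S[B,B] = ((2.25)·(2.25) + (-2.75)·(-2.75) + (0.25)·(0.25) + (0.25)·(0.25)) / 3 = 12.75/3 = 4.25

S is symmetric (S[j,i] = S[i,j]). Assembling:

S = [[8, 4.6667],
 [4.6667, 4.25]]


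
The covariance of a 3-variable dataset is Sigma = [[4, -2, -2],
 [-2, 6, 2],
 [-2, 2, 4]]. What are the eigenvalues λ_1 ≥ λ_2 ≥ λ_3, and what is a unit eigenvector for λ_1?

Step 1 — characteristic polynomial p(λ) = det(λI - Sigma) = λ³ - tr·λ² + c_1·λ - det, where tr = trace, c_1 = sum of the principal 2×2 minors, det = det(Sigma):
  tr = 4 + 6 + 4 = 14,
  c_1 = (4·6 - (-2)²) + (4·4 - (-2)²) + (6·4 - (2)²) = 20 + 12 + 20 = 52,
  det = 4·(6·4 - (2)²) - (-2)·((-2)·4 - (2)·(-2)) + (-2)·((-2)·(2) - 6·(-2)) = 4·(20) - (-2)·(-4) + (-2)·(8) = 56.
  So p(λ) = λ³ - 14λ² + 52λ - 56.
Step 2 — look for an integer root (rational root theorem: any rational root is an integer divisor of 56). Testing λ = 2:
  p(2) = 8 - 56 + 104 - 56 = 0  ✓
  Dividing out (λ - 2): p(λ) = (λ - 2)(λ² - 12λ + 28).
Step 3 — remaining eigenvalues from the quadratic λ² - 12λ + 28 = 0:
  Δ = 12² - 4·28 = 144 - 112 = 32,  λ = (12 ± √32)/2 = (12 ± 5.6569)/2 ≈ 8.8284 or 3.1716.
  Sorted: λ_1 = 8.8284,  λ_2 = 3.1716,  λ_3 = 2  (check: sum = 14 = tr ✓).

Step 4 — unit eigenvector for λ_1 ≈ 8.8284: v spans the null space of (Sigma - λ_1 I), whose rows are
  r_1 = (-4.8284, -2, -2),  r_2 = (-2, -2.8284, 2),  r_3 = (-2, 2, -4.8284).
  v is orthogonal to every row, so take v ∝ r_1 × r_2 = ((-2)·(2) - (-2)·(-2.8284), (-2)·(-2) - (-4.8284)·(2), (-4.8284)·(-2.8284) - (-2)·(-2)) ≈ (-9.6569, 13.6569, 9.6569).
  Rescale (multiply by -1 so the first nonzero entry is positive): u = (9.6569, -13.6569, -9.6569).
  ||u|| = √((9.6569)² + (-13.6569)² + (-9.6569)²) = √(373.0193) ≈ 19.3137,  v_1 = u/||u|| ≈ (0.5, -0.7071, -0.5) (||v_1|| = 1).

λ_1 = 8.8284,  λ_2 = 3.1716,  λ_3 = 2;  v_1 ≈ (0.5, -0.7071, -0.5)


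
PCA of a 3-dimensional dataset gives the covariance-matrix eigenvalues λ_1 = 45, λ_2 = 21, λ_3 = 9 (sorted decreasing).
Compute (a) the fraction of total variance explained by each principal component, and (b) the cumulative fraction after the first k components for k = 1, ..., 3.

Step 1 — total variance = trace(Sigma) = Σ λ_i = 45 + 21 + 9 = 75.

Step 2 — fraction explained by component i = λ_i / Σ λ:
  PC1: 45/75 = 0.6
  PC2: 21/75 = 0.28
  PC3: 9/75 = 0.12

Step 3 — cumulative fraction after k components = (λ_1 + ... + λ_k) / Σ λ:
  k = 1: 45/75 = 0.6
  k = 2: (45 + 21)/75 = 66/75 = 0.88
  k = 3: (45 + 21 + 9)/75 = 75/75 = 1

Summary (fraction, with percent):

explained: PC1 0.6 (60%), PC2 0.28 (28%), PC3 0.12 (12%);  cumulative: 0.6, 0.88, 1


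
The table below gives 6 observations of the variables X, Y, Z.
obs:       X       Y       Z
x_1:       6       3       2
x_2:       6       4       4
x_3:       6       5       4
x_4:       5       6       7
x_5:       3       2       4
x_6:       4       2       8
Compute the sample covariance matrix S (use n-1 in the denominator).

Step 1 — column means:
  mean(X) = (6 + 6 + 6 + 5 + 3 + 4) / 6 = 30/6 = 5
  mean(Y) = (3 + 4 + 5 + 6 + 2 + 2) / 6 = 22/6 = 3.6667
  mean(Z) = (2 + 4 + 4 + 7 + 4 + 8) / 6 = 29/6 = 4.8333

Step 2 — sample covariance S[i,j] = (1/(n-1)) · Σ_k (x_{k,i} - mean_i) · (x_{k,j} - mean_j), with n-1 = 5.
  S[X,X] = ((1)·(1) + (1)·(1) + (1)·(1) + (0)·(0) + (-2)·(-2) + (-1)·(-1)) / 5 = 8/5 = 1.6
  S[X,Y] = ((1)·(-0.6667) + (1)·(0.3333) + (1)·(1.3333) + (0)·(2.3333) + (-2)·(-1.6667) + (-1)·(-1.6667)) / 5 = 6/5 = 1.2
  S[X,Z] = ((1)·(-2.8333) + (1)·(-0.8333) + (1)·(-0.8333) + (0)·(2.1667) + (-2)·(-0.8333) + (-1)·(3.1667)) / 5 = -6/5 = -1.2
  S[Y,Y] = ((-0.6667)·(-0.6667) + (0.3333)·(0.3333) + (1.3333)·(1.3333) + (2.3333)·(2.3333) + (-1.6667)·(-1.6667) + (-1.6667)·(-1.6667)) / 5 = 13.3333/5 = 2.6667
  S[Y,Z] = ((-0.6667)·(-2.8333) + (0.3333)·(-0.8333) + (1.3333)·(-0.8333) + (2.3333)·(2.1667) + (-1.6667)·(-0.8333) + (-1.6667)·(3.1667)) / 5 = 1.6667/5 = 0.3333
  S[Z,Z] = ((-2.8333)·(-2.8333) + (-0.8333)·(-0.8333) + (-0.8333)·(-0.8333) + (2.1667)·(2.1667) + (-0.8333)·(-0.8333) + (3.1667)·(3.1667)) / 5 = 24.8333/5 = 4.9667

S is symmetric (S[j,i] = S[i,j]). Assembling:

S = [[1.6, 1.2, -1.2],
 [1.2, 2.6667, 0.3333],
 [-1.2, 0.3333, 4.9667]]


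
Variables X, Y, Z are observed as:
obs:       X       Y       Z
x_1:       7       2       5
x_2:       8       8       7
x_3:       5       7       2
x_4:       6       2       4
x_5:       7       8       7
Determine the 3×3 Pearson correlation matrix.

Step 1 — column means:
  mean(X) = (7 + 8 + 5 + 6 + 7) / 5 = 33/5 = 6.6
  mean(Y) = (2 + 8 + 7 + 2 + 8) / 5 = 27/5 = 5.4
  mean(Z) = (5 + 7 + 2 + 4 + 7) / 5 = 25/5 = 5

Step 2 — sample variances and covariances s[i,j] = (1/(n-1)) · Σ_k (x_{k,i} - mean_i) · (x_{k,j} - mean_j), with n-1 = 4:
  s[X,X] = ((0.4)·(0.4) + (1.4)·(1.4) + (-1.6)·(-1.6) + (-0.6)·(-0.6) + (0.4)·(0.4)) / 4 = 5.2/4 = 1.3
  s[X,Y] = ((0.4)·(-3.4) + (1.4)·(2.6) + (-1.6)·(1.6) + (-0.6)·(-3.4) + (0.4)·(2.6)) / 4 = 2.8/4 = 0.7
  s[X,Z] = ((0.4)·(0) + (1.4)·(2) + (-1.6)·(-3) + (-0.6)·(-1) + (0.4)·(2)) / 4 = 9/4 = 2.25
  s[Y,Y] = ((-3.4)·(-3.4) + (2.6)·(2.6) + (1.6)·(1.6) + (-3.4)·(-3.4) + (2.6)·(2.6)) / 4 = 39.2/4 = 9.8
  s[Y,Z] = ((-3.4)·(0) + (2.6)·(2) + (1.6)·(-3) + (-3.4)·(-1) + (2.6)·(2)) / 4 = 9/4 = 2.25
  s[Z,Z] = ((0)·(0) + (2)·(2) + (-3)·(-3) + (-1)·(-1) + (2)·(2)) / 4 = 18/4 = 4.5
  Sample standard deviations s_i = √(s[i,i]):
  s(X) = √(1.3) = 1.1402
  s(Y) = √(9.8) = 3.1305
  s(Z) = √(4.5) = 2.1213

Step 3 — r_{ij} = s_{ij} / (s_i · s_j):
  r[X,X] = 1 (diagonal).
  r[X,Y] = 0.7 / (1.1402 · 3.1305) = 0.7 / 3.5693 = 0.1961
  r[X,Z] = 2.25 / (1.1402 · 2.1213) = 2.25 / 2.4187 = 0.9303
  r[Y,Y] = 1 (diagonal).
  r[Y,Z] = 2.25 / (3.1305 · 2.1213) = 2.25 / 6.6408 = 0.3388
  r[Z,Z] = 1 (diagonal).

R is symmetric with unit diagonal. Assembling:

R = [[1, 0.1961, 0.9303],
 [0.1961, 1, 0.3388],
 [0.9303, 0.3388, 1]]


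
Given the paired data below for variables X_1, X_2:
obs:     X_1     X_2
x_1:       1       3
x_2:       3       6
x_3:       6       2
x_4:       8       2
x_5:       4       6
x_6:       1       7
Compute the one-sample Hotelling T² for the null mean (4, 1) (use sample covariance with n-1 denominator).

Step 1 — sample mean vector:
  mean(X_1) = (1 + 3 + 6 + 8 + 4 + 1) / 6 = 23/6 = 3.8333
  mean(X_2) = (3 + 6 + 2 + 2 + 6 + 7) / 6 = 26/6 = 4.3333
  x̄ = (3.8333, 4.3333),  deviation x̄ - mu_0 = (3.8333, 4.3333) - (4, 1) = (-0.1667, 3.3333).

Step 2 — sample covariance matrix, S[i,j] = (1/(n-1)) · Σ_k (x_{k,i} - mean_i) · (x_{k,j} - mean_j), divisor n-1 = 5:
  S[X_1,X_1] = ((-2.8333)·(-2.8333) + (-0.8333)·(-0.8333) + (2.1667)·(2.1667) + (4.1667)·(4.1667) + (0.1667)·(0.1667) + (-2.8333)·(-2.8333)) / 5 = 38.8333/5 = 7.7667
  S[X_1,X_2] = ((-2.8333)·(-1.3333) + (-0.8333)·(1.6667) + (2.1667)·(-2.3333) + (4.1667)·(-2.3333) + (0.1667)·(1.6667) + (-2.8333)·(2.6667)) / 5 = -19.6667/5 = -3.9333
  S[X_2,X_2] = ((-1.3333)·(-1.3333) + (1.6667)·(1.6667) + (-2.3333)·(-2.3333) + (-2.3333)·(-2.3333) + (1.6667)·(1.6667) + (2.6667)·(2.6667)) / 5 = 25.3333/5 = 5.0667
  S = [[7.7667, -3.9333],
 [-3.9333, 5.0667]].

Step 3 — invert S. det(S) = 7.7667·5.0667 - (-3.9333)² = 23.88.
  S^{-1} = (1/det) · [[d, -b], [-b, a]] = [[0.2122, 0.1647],
 [0.1647, 0.3252]].

Step 4 — quadratic form (x̄ - mu_0)^T · S^{-1} · (x̄ - mu_0):
  S^{-1} · (x̄ - mu_0) = (0.5137, 1.0567),
  (x̄ - mu_0)^T · [...] = (-0.1667)·(0.5137) + (3.3333)·(1.0567) = 3.4366.

Step 5 — scale by n: T² = 6 · 3.4366 = 20.6198.

T² ≈ 20.6198


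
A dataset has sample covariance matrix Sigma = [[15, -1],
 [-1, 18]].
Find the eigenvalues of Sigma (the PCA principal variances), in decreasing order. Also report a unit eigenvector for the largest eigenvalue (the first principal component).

Step 1 — characteristic polynomial of 2×2 Sigma:
  det(Sigma - λI) = λ² - trace · λ + det = 0.
  trace = 15 + 18 = 33, det = 15·18 - (-1)² = 269.
Step 2 — discriminant:
  Δ = trace² - 4·det = 1089 - 1076 = 13.
Step 3 — eigenvalues:
  λ = (trace ± √Δ)/2 = (33 ± 3.6056)/2,
  λ_1 = 18.3028,  λ_2 = 14.6972.

Step 4 — unit eigenvector for λ_1: solve (Sigma - λ_1 I)v = 0. First row:
  (15 - 18.3028)·v_x + (-1)·v_y = 0, i.e. (-3.3028)·v_x + (-1)·v_y = 0,
  so v ∝ (b, λ_1 - a) = (-1, 3.3028); multiply by -1 so the first entry is positive: u = (1, -3.3028).
  ||u|| = √((1)² + (-3.3028)²) = √(11.9083) ≈ 3.4508,
  v_1 = u/||u|| ≈ (0.2898, -0.9571) (||v_1|| = 1).

λ_1 = 18.3028,  λ_2 = 14.6972;  v_1 ≈ (0.2898, -0.9571)


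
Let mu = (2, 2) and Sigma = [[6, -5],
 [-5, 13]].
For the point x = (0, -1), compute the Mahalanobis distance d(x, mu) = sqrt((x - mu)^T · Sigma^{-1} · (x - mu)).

Step 1 — centre the observation: (x - mu) = (-2, -3).

Step 2 — invert Sigma. det(Sigma) = 6·13 - (-5)² = 53.
  Sigma^{-1} = (1/det) · [[d, -b], [-b, a]] = [[0.2453, 0.0943],
 [0.0943, 0.1132]].

Step 3 — form the quadratic (x - mu)^T · Sigma^{-1} · (x - mu):
  Sigma^{-1} · (x - mu) = (-0.7736, -0.5283).
  (x - mu)^T · [Sigma^{-1} · (x - mu)] = (-2)·(-0.7736) + (-3)·(-0.5283) = 3.1321.

Step 4 — take square root: d = √(3.1321) ≈ 1.7698.

d(x, mu) = √(3.1321) ≈ 1.7698


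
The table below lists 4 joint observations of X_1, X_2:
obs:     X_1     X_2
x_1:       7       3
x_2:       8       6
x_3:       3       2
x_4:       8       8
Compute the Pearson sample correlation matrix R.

Step 1 — column means:
  mean(X_1) = (7 + 8 + 3 + 8) / 4 = 26/4 = 6.5
  mean(X_2) = (3 + 6 + 2 + 8) / 4 = 19/4 = 4.75

Step 2 — sample variances and covariances s[i,j] = (1/(n-1)) · Σ_k (x_{k,i} - mean_i) · (x_{k,j} - mean_j), with n-1 = 3:
  s[X_1,X_1] = ((0.5)·(0.5) + (1.5)·(1.5) + (-3.5)·(-3.5) + (1.5)·(1.5)) / 3 = 17/3 = 5.6667
  s[X_1,X_2] = ((0.5)·(-1.75) + (1.5)·(1.25) + (-3.5)·(-2.75) + (1.5)·(3.25)) / 3 = 15.5/3 = 5.1667
  s[X_2,X_2] = ((-1.75)·(-1.75) + (1.25)·(1.25) + (-2.75)·(-2.75) + (3.25)·(3.25)) / 3 = 22.75/3 = 7.5833
  Sample standard deviations s_i = √(s[i,i]):
  s(X_1) = √(5.6667) = 2.3805
  s(X_2) = √(7.5833) = 2.7538

Step 3 — r_{ij} = s_{ij} / (s_i · s_j):
  r[X_1,X_1] = 1 (diagonal).
  r[X_1,X_2] = 5.1667 / (2.3805 · 2.7538) = 5.1667 / 6.5553 = 0.7882
  r[X_2,X_2] = 1 (diagonal).

R is symmetric with unit diagonal. Assembling:

R = [[1, 0.7882],
 [0.7882, 1]]


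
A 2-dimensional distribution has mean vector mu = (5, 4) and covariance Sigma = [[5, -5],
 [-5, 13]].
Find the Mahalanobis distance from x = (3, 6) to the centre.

Step 1 — centre the observation: (x - mu) = (-2, 2).

Step 2 — invert Sigma. det(Sigma) = 5·13 - (-5)² = 40.
  Sigma^{-1} = (1/det) · [[d, -b], [-b, a]] = [[0.325, 0.125],
 [0.125, 0.125]].

Step 3 — form the quadratic (x - mu)^T · Sigma^{-1} · (x - mu):
  Sigma^{-1} · (x - mu) = (-0.4, 0).
  (x - mu)^T · [Sigma^{-1} · (x - mu)] = (-2)·(-0.4) + (2)·(0) = 0.8.

Step 4 — take square root: d = √(0.8) ≈ 0.8944.

d(x, mu) = √(0.8) ≈ 0.8944


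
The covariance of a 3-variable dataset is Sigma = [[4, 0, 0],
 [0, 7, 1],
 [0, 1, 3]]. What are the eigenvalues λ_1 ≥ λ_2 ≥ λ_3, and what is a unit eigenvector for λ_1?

Step 1 — characteristic polynomial p(λ) = det(λI - Sigma) = λ³ - tr·λ² + c_1·λ - det, where tr = trace, c_1 = sum of the principal 2×2 minors, det = det(Sigma):
  tr = 4 + 7 + 3 = 14,
  c_1 = (4·7 - (0)²) + (4·3 - (0)²) + (7·3 - (1)²) = 28 + 12 + 20 = 60,
  det = 4·(7·3 - (1)²) - (0)·((0)·3 - (1)·(0)) + (0)·((0)·(1) - 7·(0)) = 4·(20) - (0)·(0) + (0)·(0) = 80.
  So p(λ) = λ³ - 14λ² + 60λ - 80.
Step 2 — look for an integer root (rational root theorem: any rational root is an integer divisor of 80). Testing λ = 4:
  p(4) = 64 - 224 + 240 - 80 = 0  ✓
  Dividing out (λ - 4): p(λ) = (λ - 4)(λ² - 10λ + 20).
Step 3 — remaining eigenvalues from the quadratic λ² - 10λ + 20 = 0:
  Δ = 10² - 4·20 = 100 - 80 = 20,  λ = (10 ± √20)/2 = (10 ± 4.4721)/2 ≈ 7.2361 or 2.7639.
  Sorted: λ_1 = 7.2361,  λ_2 = 4,  λ_3 = 2.7639  (check: sum = 14 = tr ✓).

Step 4 — unit eigenvector for λ_1 ≈ 7.2361: v spans the null space of (Sigma - λ_1 I), whose rows are
  r_1 = (-3.2361, 0, 0),  r_2 = (0, -0.2361, 1),  r_3 = (0, 1, -4.2361).
  v is orthogonal to every row, so take v ∝ r_1 × r_2 = ((0)·(1) - (0)·(-0.2361), (0)·(0) - (-3.2361)·(1), (-3.2361)·(-0.2361) - (0)·(0)) ≈ (0, 3.2361, 0.7639).
  Let u = (0, 3.2361, 0.7639).
  ||u|| = √((0)² + (3.2361)² + (0.7639)²) = √(11.0557) ≈ 3.325,  v_1 = u/||u|| ≈ (0, 0.9732, 0.2298) (||v_1|| = 1).

λ_1 = 7.2361,  λ_2 = 4,  λ_3 = 2.7639;  v_1 ≈ (0, 0.9732, 0.2298)


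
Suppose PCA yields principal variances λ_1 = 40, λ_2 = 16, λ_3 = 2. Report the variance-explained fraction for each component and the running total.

Step 1 — total variance = trace(Sigma) = Σ λ_i = 40 + 16 + 2 = 58.

Step 2 — fraction explained by component i = λ_i / Σ λ:
  PC1: 40/58 = 0.6897
  PC2: 16/58 = 0.2759
  PC3: 2/58 = 0.0345

Step 3 — cumulative fraction after k components = (λ_1 + ... + λ_k) / Σ λ:
  k = 1: 40/58 = 0.6897
  k = 2: (40 + 16)/58 = 56/58 = 0.9655
  k = 3: (40 + 16 + 2)/58 = 58/58 = 1

Summary (fraction, with percent):

explained: PC1 0.6897 (68.97%), PC2 0.2759 (27.59%), PC3 0.0345 (3.45%);  cumulative: 0.6897, 0.9655, 1


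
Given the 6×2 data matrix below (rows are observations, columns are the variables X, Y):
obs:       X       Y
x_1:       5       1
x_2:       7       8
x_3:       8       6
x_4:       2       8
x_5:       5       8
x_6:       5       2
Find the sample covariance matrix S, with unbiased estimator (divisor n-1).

Step 1 — column means:
  mean(X) = (5 + 7 + 8 + 2 + 5 + 5) / 6 = 32/6 = 5.3333
  mean(Y) = (1 + 8 + 6 + 8 + 8 + 2) / 6 = 33/6 = 5.5

Step 2 — sample covariance S[i,j] = (1/(n-1)) · Σ_k (x_{k,i} - mean_i) · (x_{k,j} - mean_j), with n-1 = 5.
  S[X,X] = ((-0.3333)·(-0.3333) + (1.6667)·(1.6667) + (2.6667)·(2.6667) + (-3.3333)·(-3.3333) + (-0.3333)·(-0.3333) + (-0.3333)·(-0.3333)) / 5 = 21.3333/5 = 4.2667
  S[X,Y] = ((-0.3333)·(-4.5) + (1.6667)·(2.5) + (2.6667)·(0.5) + (-3.3333)·(2.5) + (-0.3333)·(2.5) + (-0.3333)·(-3.5)) / 5 = -1/5 = -0.2
  S[Y,Y] = ((-4.5)·(-4.5) + (2.5)·(2.5) + (0.5)·(0.5) + (2.5)·(2.5) + (2.5)·(2.5) + (-3.5)·(-3.5)) / 5 = 51.5/5 = 10.3

S is symmetric (S[j,i] = S[i,j]). Assembling:

S = [[4.2667, -0.2],
 [-0.2, 10.3]]


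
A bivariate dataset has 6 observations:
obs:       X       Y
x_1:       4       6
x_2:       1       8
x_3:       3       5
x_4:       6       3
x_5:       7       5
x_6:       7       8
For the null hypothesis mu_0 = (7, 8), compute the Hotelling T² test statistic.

Step 1 — sample mean vector:
  mean(X) = (4 + 1 + 3 + 6 + 7 + 7) / 6 = 28/6 = 4.6667
  mean(Y) = (6 + 8 + 5 + 3 + 5 + 8) / 6 = 35/6 = 5.8333
  x̄ = (4.6667, 5.8333),  deviation x̄ - mu_0 = (4.6667, 5.8333) - (7, 8) = (-2.3333, -2.1667).

Step 2 — sample covariance matrix, S[i,j] = (1/(n-1)) · Σ_k (x_{k,i} - mean_i) · (x_{k,j} - mean_j), divisor n-1 = 5:
  S[X,X] = ((-0.6667)·(-0.6667) + (-3.6667)·(-3.6667) + (-1.6667)·(-1.6667) + (1.3333)·(1.3333) + (2.3333)·(2.3333) + (2.3333)·(2.3333)) / 5 = 29.3333/5 = 5.8667
  S[X,Y] = ((-0.6667)·(0.1667) + (-3.6667)·(2.1667) + (-1.6667)·(-0.8333) + (1.3333)·(-2.8333) + (2.3333)·(-0.8333) + (2.3333)·(2.1667)) / 5 = -7.3333/5 = -1.4667
  S[Y,Y] = ((0.1667)·(0.1667) + (2.1667)·(2.1667) + (-0.8333)·(-0.8333) + (-2.8333)·(-2.8333) + (-0.8333)·(-0.8333) + (2.1667)·(2.1667)) / 5 = 18.8333/5 = 3.7667
  S = [[5.8667, -1.4667],
 [-1.4667, 3.7667]].

Step 3 — invert S. det(S) = 5.8667·3.7667 - (-1.4667)² = 19.9467.
  S^{-1} = (1/det) · [[d, -b], [-b, a]] = [[0.1888, 0.0735],
 [0.0735, 0.2941]].

Step 4 — quadratic form (x̄ - mu_0)^T · S^{-1} · (x̄ - mu_0):
  S^{-1} · (x̄ - mu_0) = (-0.5999, -0.8088),
  (x̄ - mu_0)^T · [...] = (-2.3333)·(-0.5999) + (-2.1667)·(-0.8088) = 3.1523.

Step 5 — scale by n: T² = 6 · 3.1523 = 18.9138.

T² ≈ 18.9138


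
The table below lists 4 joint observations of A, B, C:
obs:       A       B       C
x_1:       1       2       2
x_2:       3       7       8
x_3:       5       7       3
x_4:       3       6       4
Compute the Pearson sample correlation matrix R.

Step 1 — column means:
  mean(A) = (1 + 3 + 5 + 3) / 4 = 12/4 = 3
  mean(B) = (2 + 7 + 7 + 6) / 4 = 22/4 = 5.5
  mean(C) = (2 + 8 + 3 + 4) / 4 = 17/4 = 4.25

Step 2 — sample variances and covariances s[i,j] = (1/(n-1)) · Σ_k (x_{k,i} - mean_i) · (x_{k,j} - mean_j), with n-1 = 3:
  s[A,A] = ((-2)·(-2) + (0)·(0) + (2)·(2) + (0)·(0)) / 3 = 8/3 = 2.6667
  s[A,B] = ((-2)·(-3.5) + (0)·(1.5) + (2)·(1.5) + (0)·(0.5)) / 3 = 10/3 = 3.3333
  s[A,C] = ((-2)·(-2.25) + (0)·(3.75) + (2)·(-1.25) + (0)·(-0.25)) / 3 = 2/3 = 0.6667
  s[B,B] = ((-3.5)·(-3.5) + (1.5)·(1.5) + (1.5)·(1.5) + (0.5)·(0.5)) / 3 = 17/3 = 5.6667
  s[B,C] = ((-3.5)·(-2.25) + (1.5)·(3.75) + (1.5)·(-1.25) + (0.5)·(-0.25)) / 3 = 11.5/3 = 3.8333
  s[C,C] = ((-2.25)·(-2.25) + (3.75)·(3.75) + (-1.25)·(-1.25) + (-0.25)·(-0.25)) / 3 = 20.75/3 = 6.9167
  Sample standard deviations s_i = √(s[i,i]):
  s(A) = √(2.6667) = 1.633
  s(B) = √(5.6667) = 2.3805
  s(C) = √(6.9167) = 2.63

Step 3 — r_{ij} = s_{ij} / (s_i · s_j):
  r[A,A] = 1 (diagonal).
  r[A,B] = 3.3333 / (1.633 · 2.3805) = 3.3333 / 3.8873 = 0.8575
  r[A,C] = 0.6667 / (1.633 · 2.63) = 0.6667 / 4.2947 = 0.1552
  r[B,B] = 1 (diagonal).
  r[B,C] = 3.8333 / (2.3805 · 2.63) = 3.8333 / 6.2605 = 0.6123
  r[C,C] = 1 (diagonal).

R is symmetric with unit diagonal. Assembling:

R = [[1, 0.8575, 0.1552],
 [0.8575, 1, 0.6123],
 [0.1552, 0.6123, 1]]


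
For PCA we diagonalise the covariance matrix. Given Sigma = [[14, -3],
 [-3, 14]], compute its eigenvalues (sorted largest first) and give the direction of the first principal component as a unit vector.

Step 1 — characteristic polynomial of 2×2 Sigma:
  det(Sigma - λI) = λ² - trace · λ + det = 0.
  trace = 14 + 14 = 28, det = 14·14 - (-3)² = 187.
Step 2 — discriminant:
  Δ = trace² - 4·det = 784 - 748 = 36.
Step 3 — eigenvalues:
  λ = (trace ± √Δ)/2 = (28 ± 6)/2,
  λ_1 = 17,  λ_2 = 11.

Step 4 — unit eigenvector for λ_1: solve (Sigma - λ_1 I)v = 0. First row:
  (14 - 17)·v_x + (-3)·v_y = 0, i.e. (-3)·v_x + (-3)·v_y = 0,
  so v ∝ (b, λ_1 - a) = (-3, 3); multiply by -1 so the first entry is positive: u = (3, -3).
  ||u|| = √((3)² + (-3)²) = √(18) ≈ 4.2426,
  v_1 = u/||u|| ≈ (0.7071, -0.7071) (||v_1|| = 1).

λ_1 = 17,  λ_2 = 11;  v_1 ≈ (0.7071, -0.7071)


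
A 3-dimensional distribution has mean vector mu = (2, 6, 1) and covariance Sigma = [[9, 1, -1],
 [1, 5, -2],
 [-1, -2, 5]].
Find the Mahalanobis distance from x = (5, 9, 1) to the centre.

Step 1 — centre the observation: (x - mu) = (3, 3, 0).

Step 2 — invert Sigma (cofactor / det for 3×3, or solve directly):
  Sigma^{-1} = [[0.1148, -0.0164, 0.0164],
 [-0.0164, 0.2404, 0.0929],
 [0.0164, 0.0929, 0.2404]].

Step 3 — form the quadratic (x - mu)^T · Sigma^{-1} · (x - mu):
  Sigma^{-1} · (x - mu) = (0.2951, 0.6721, 0.3279).
  (x - mu)^T · [Sigma^{-1} · (x - mu)] = (3)·(0.2951) + (3)·(0.6721) + (0)·(0.3279) = 2.9016.

Step 4 — take square root: d = √(2.9016) ≈ 1.7034.

d(x, mu) = √(2.9016) ≈ 1.7034


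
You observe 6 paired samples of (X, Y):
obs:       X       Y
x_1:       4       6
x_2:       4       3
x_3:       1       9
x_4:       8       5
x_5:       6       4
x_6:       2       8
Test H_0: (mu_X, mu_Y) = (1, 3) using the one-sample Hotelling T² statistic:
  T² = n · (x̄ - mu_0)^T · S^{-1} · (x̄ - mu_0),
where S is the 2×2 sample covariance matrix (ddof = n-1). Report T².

Step 1 — sample mean vector:
  mean(X) = (4 + 4 + 1 + 8 + 6 + 2) / 6 = 25/6 = 4.1667
  mean(Y) = (6 + 3 + 9 + 5 + 4 + 8) / 6 = 35/6 = 5.8333
  x̄ = (4.1667, 5.8333),  deviation x̄ - mu_0 = (4.1667, 5.8333) - (1, 3) = (3.1667, 2.8333).

Step 2 — sample covariance matrix, S[i,j] = (1/(n-1)) · Σ_k (x_{k,i} - mean_i) · (x_{k,j} - mean_j), divisor n-1 = 5:
  S[X,X] = ((-0.1667)·(-0.1667) + (-0.1667)·(-0.1667) + (-3.1667)·(-3.1667) + (3.8333)·(3.8333) + (1.8333)·(1.8333) + (-2.1667)·(-2.1667)) / 5 = 32.8333/5 = 6.5667
  S[X,Y] = ((-0.1667)·(0.1667) + (-0.1667)·(-2.8333) + (-3.1667)·(3.1667) + (3.8333)·(-0.8333) + (1.8333)·(-1.8333) + (-2.1667)·(2.1667)) / 5 = -20.8333/5 = -4.1667
  S[Y,Y] = ((0.1667)·(0.1667) + (-2.8333)·(-2.8333) + (3.1667)·(3.1667) + (-0.8333)·(-0.8333) + (-1.8333)·(-1.8333) + (2.1667)·(2.1667)) / 5 = 26.8333/5 = 5.3667
  S = [[6.5667, -4.1667],
 [-4.1667, 5.3667]].

Step 3 — invert S. det(S) = 6.5667·5.3667 - (-4.1667)² = 17.88.
  S^{-1} = (1/det) · [[d, -b], [-b, a]] = [[0.3001, 0.233],
 [0.233, 0.3673]].

Step 4 — quadratic form (x̄ - mu_0)^T · S^{-1} · (x̄ - mu_0):
  S^{-1} · (x̄ - mu_0) = (1.6107, 1.7785),
  (x̄ - mu_0)^T · [...] = (3.1667)·(1.6107) + (2.8333)·(1.7785) = 10.1398.

Step 5 — scale by n: T² = 6 · 10.1398 = 60.8389.

T² ≈ 60.8389


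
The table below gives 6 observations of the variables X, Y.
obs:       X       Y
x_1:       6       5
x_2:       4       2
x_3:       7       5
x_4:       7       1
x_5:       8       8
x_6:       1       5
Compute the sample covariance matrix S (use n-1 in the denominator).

Step 1 — column means:
  mean(X) = (6 + 4 + 7 + 7 + 8 + 1) / 6 = 33/6 = 5.5
  mean(Y) = (5 + 2 + 5 + 1 + 8 + 5) / 6 = 26/6 = 4.3333

Step 2 — sample covariance S[i,j] = (1/(n-1)) · Σ_k (x_{k,i} - mean_i) · (x_{k,j} - mean_j), with n-1 = 5.
  S[X,X] = ((0.5)·(0.5) + (-1.5)·(-1.5) + (1.5)·(1.5) + (1.5)·(1.5) + (2.5)·(2.5) + (-4.5)·(-4.5)) / 5 = 33.5/5 = 6.7
  S[X,Y] = ((0.5)·(0.6667) + (-1.5)·(-2.3333) + (1.5)·(0.6667) + (1.5)·(-3.3333) + (2.5)·(3.6667) + (-4.5)·(0.6667)) / 5 = 6/5 = 1.2
  S[Y,Y] = ((0.6667)·(0.6667) + (-2.3333)·(-2.3333) + (0.6667)·(0.6667) + (-3.3333)·(-3.3333) + (3.6667)·(3.6667) + (0.6667)·(0.6667)) / 5 = 31.3333/5 = 6.2667

S is symmetric (S[j,i] = S[i,j]). Assembling:

S = [[6.7, 1.2],
 [1.2, 6.2667]]


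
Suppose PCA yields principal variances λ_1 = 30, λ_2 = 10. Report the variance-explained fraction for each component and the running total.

Step 1 — total variance = trace(Sigma) = Σ λ_i = 30 + 10 = 40.

Step 2 — fraction explained by component i = λ_i / Σ λ:
  PC1: 30/40 = 0.75
  PC2: 10/40 = 0.25

Step 3 — cumulative fraction after k components = (λ_1 + ... + λ_k) / Σ λ:
  k = 1: 30/40 = 0.75
  k = 2: (30 + 10)/40 = 40/40 = 1

Summary (fraction, with percent):

explained: PC1 0.75 (75%), PC2 0.25 (25%);  cumulative: 0.75, 1


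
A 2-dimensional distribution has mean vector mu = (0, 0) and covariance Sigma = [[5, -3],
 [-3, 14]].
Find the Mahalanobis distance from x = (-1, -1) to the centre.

Step 1 — centre the observation: (x - mu) = (-1, -1).

Step 2 — invert Sigma. det(Sigma) = 5·14 - (-3)² = 61.
  Sigma^{-1} = (1/det) · [[d, -b], [-b, a]] = [[0.2295, 0.0492],
 [0.0492, 0.082]].

Step 3 — form the quadratic (x - mu)^T · Sigma^{-1} · (x - mu):
  Sigma^{-1} · (x - mu) = (-0.2787, -0.1311).
  (x - mu)^T · [Sigma^{-1} · (x - mu)] = (-1)·(-0.2787) + (-1)·(-0.1311) = 0.4098.

Step 4 — take square root: d = √(0.4098) ≈ 0.6402.

d(x, mu) = √(0.4098) ≈ 0.6402


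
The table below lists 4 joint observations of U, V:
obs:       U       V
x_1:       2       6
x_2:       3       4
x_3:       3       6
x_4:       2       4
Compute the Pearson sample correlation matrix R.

Step 1 — column means:
  mean(U) = (2 + 3 + 3 + 2) / 4 = 10/4 = 2.5
  mean(V) = (6 + 4 + 6 + 4) / 4 = 20/4 = 5

Step 2 — sample variances and covariances s[i,j] = (1/(n-1)) · Σ_k (x_{k,i} - mean_i) · (x_{k,j} - mean_j), with n-1 = 3:
  s[U,U] = ((-0.5)·(-0.5) + (0.5)·(0.5) + (0.5)·(0.5) + (-0.5)·(-0.5)) / 3 = 1/3 = 0.3333
  s[U,V] = ((-0.5)·(1) + (0.5)·(-1) + (0.5)·(1) + (-0.5)·(-1)) / 3 = 0/3 = 0
  s[V,V] = ((1)·(1) + (-1)·(-1) + (1)·(1) + (-1)·(-1)) / 3 = 4/3 = 1.3333
  Sample standard deviations s_i = √(s[i,i]):
  s(U) = √(0.3333) = 0.5774
  s(V) = √(1.3333) = 1.1547

Step 3 — r_{ij} = s_{ij} / (s_i · s_j):
  r[U,U] = 1 (diagonal).
  r[U,V] = 0 / (0.5774 · 1.1547) = 0 / 0.6667 = 0
  r[V,V] = 1 (diagonal).

R is symmetric with unit diagonal. Assembling:

R = [[1, 0],
 [0, 1]]


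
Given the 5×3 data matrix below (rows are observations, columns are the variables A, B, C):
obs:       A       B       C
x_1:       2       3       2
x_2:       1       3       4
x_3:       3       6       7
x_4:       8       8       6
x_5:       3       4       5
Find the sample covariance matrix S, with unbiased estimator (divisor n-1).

Step 1 — column means:
  mean(A) = (2 + 1 + 3 + 8 + 3) / 5 = 17/5 = 3.4
  mean(B) = (3 + 3 + 6 + 8 + 4) / 5 = 24/5 = 4.8
  mean(C) = (2 + 4 + 7 + 6 + 5) / 5 = 24/5 = 4.8

Step 2 — sample covariance S[i,j] = (1/(n-1)) · Σ_k (x_{k,i} - mean_i) · (x_{k,j} - mean_j), with n-1 = 4.
  S[A,A] = ((-1.4)·(-1.4) + (-2.4)·(-2.4) + (-0.4)·(-0.4) + (4.6)·(4.6) + (-0.4)·(-0.4)) / 4 = 29.2/4 = 7.3
  S[A,B] = ((-1.4)·(-1.8) + (-2.4)·(-1.8) + (-0.4)·(1.2) + (4.6)·(3.2) + (-0.4)·(-0.8)) / 4 = 21.4/4 = 5.35
  S[A,C] = ((-1.4)·(-2.8) + (-2.4)·(-0.8) + (-0.4)·(2.2) + (4.6)·(1.2) + (-0.4)·(0.2)) / 4 = 10.4/4 = 2.6
  S[B,B] = ((-1.8)·(-1.8) + (-1.8)·(-1.8) + (1.2)·(1.2) + (3.2)·(3.2) + (-0.8)·(-0.8)) / 4 = 18.8/4 = 4.7
  S[B,C] = ((-1.8)·(-2.8) + (-1.8)·(-0.8) + (1.2)·(2.2) + (3.2)·(1.2) + (-0.8)·(0.2)) / 4 = 12.8/4 = 3.2
  S[C,C] = ((-2.8)·(-2.8) + (-0.8)·(-0.8) + (2.2)·(2.2) + (1.2)·(1.2) + (0.2)·(0.2)) / 4 = 14.8/4 = 3.7

S is symmetric (S[j,i] = S[i,j]). Assembling:

S = [[7.3, 5.35, 2.6],
 [5.35, 4.7, 3.2],
 [2.6, 3.2, 3.7]]


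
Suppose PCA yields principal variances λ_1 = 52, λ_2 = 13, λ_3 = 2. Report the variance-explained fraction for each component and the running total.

Step 1 — total variance = trace(Sigma) = Σ λ_i = 52 + 13 + 2 = 67.

Step 2 — fraction explained by component i = λ_i / Σ λ:
  PC1: 52/67 = 0.7761
  PC2: 13/67 = 0.194
  PC3: 2/67 = 0.0299

Step 3 — cumulative fraction after k components = (λ_1 + ... + λ_k) / Σ λ:
  k = 1: 52/67 = 0.7761
  k = 2: (52 + 13)/67 = 65/67 = 0.9701
  k = 3: (52 + 13 + 2)/67 = 67/67 = 1

Summary (fraction, with percent):

explained: PC1 0.7761 (77.61%), PC2 0.194 (19.4%), PC3 0.0299 (2.99%);  cumulative: 0.7761, 0.9701, 1


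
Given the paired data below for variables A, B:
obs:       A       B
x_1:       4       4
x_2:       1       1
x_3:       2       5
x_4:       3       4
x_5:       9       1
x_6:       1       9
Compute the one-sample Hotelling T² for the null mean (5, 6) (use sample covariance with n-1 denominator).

Step 1 — sample mean vector:
  mean(A) = (4 + 1 + 2 + 3 + 9 + 1) / 6 = 20/6 = 3.3333
  mean(B) = (4 + 1 + 5 + 4 + 1 + 9) / 6 = 24/6 = 4
  x̄ = (3.3333, 4),  deviation x̄ - mu_0 = (3.3333, 4) - (5, 6) = (-1.6667, -2).

Step 2 — sample covariance matrix, S[i,j] = (1/(n-1)) · Σ_k (x_{k,i} - mean_i) · (x_{k,j} - mean_j), divisor n-1 = 5:
  S[A,A] = ((0.6667)·(0.6667) + (-2.3333)·(-2.3333) + (-1.3333)·(-1.3333) + (-0.3333)·(-0.3333) + (5.6667)·(5.6667) + (-2.3333)·(-2.3333)) / 5 = 45.3333/5 = 9.0667
  S[A,B] = ((0.6667)·(0) + (-2.3333)·(-3) + (-1.3333)·(1) + (-0.3333)·(0) + (5.6667)·(-3) + (-2.3333)·(5)) / 5 = -23/5 = -4.6
  S[B,B] = ((0)·(0) + (-3)·(-3) + (1)·(1) + (0)·(0) + (-3)·(-3) + (5)·(5)) / 5 = 44/5 = 8.8
  S = [[9.0667, -4.6],
 [-4.6, 8.8]].

Step 3 — invert S. det(S) = 9.0667·8.8 - (-4.6)² = 58.6267.
  S^{-1} = (1/det) · [[d, -b], [-b, a]] = [[0.1501, 0.0785],
 [0.0785, 0.1547]].

Step 4 — quadratic form (x̄ - mu_0)^T · S^{-1} · (x̄ - mu_0):
  S^{-1} · (x̄ - mu_0) = (-0.4071, -0.4401),
  (x̄ - mu_0)^T · [...] = (-1.6667)·(-0.4071) + (-2)·(-0.4401) = 1.5586.

Step 5 — scale by n: T² = 6 · 1.5586 = 9.3518.

T² ≈ 9.3518


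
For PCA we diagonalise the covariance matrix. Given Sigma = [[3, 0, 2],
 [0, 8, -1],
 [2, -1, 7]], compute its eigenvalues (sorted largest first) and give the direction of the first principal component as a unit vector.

Step 1 — characteristic polynomial p(λ) = det(λI - Sigma) = λ³ - tr·λ² + c_1·λ - det, where tr = trace, c_1 = sum of the principal 2×2 minors, det = det(Sigma):
  tr = 3 + 8 + 7 = 18,
  c_1 = (3·8 - (0)²) + (3·7 - (2)²) + (8·7 - (-1)²) = 24 + 17 + 55 = 96,
  det = 3·(8·7 - (-1)²) - (0)·((0)·7 - (-1)·(2)) + (2)·((0)·(-1) - 8·(2)) = 3·(55) - (0)·(2) + (2)·(-16) = 133.
  So p(λ) = λ³ - 18λ² + 96λ - 133.
Step 2 — look for an integer root (rational root theorem: any rational root is an integer divisor of 133). Testing λ = 7:
  p(7) = 343 - 882 + 672 - 133 = 0  ✓
  Dividing out (λ - 7): p(λ) = (λ - 7)(λ² - 11λ + 19).
Step 3 — remaining eigenvalues from the quadratic λ² - 11λ + 19 = 0:
  Δ = 11² - 4·19 = 121 - 76 = 45,  λ = (11 ± √45)/2 = (11 ± 6.7082)/2 ≈ 8.8541 or 2.1459.
  Sorted: λ_1 = 8.8541,  λ_2 = 7,  λ_3 = 2.1459  (check: sum = 18 = tr ✓).

Step 4 — unit eigenvector for λ_1 ≈ 8.8541: v spans the null space of (Sigma - λ_1 I), whose rows are
  r_1 = (-5.8541, 0, 2),  r_2 = (0, -0.8541, -1),  r_3 = (2, -1, -1.8541).
  v is orthogonal to every row, so take v ∝ r_1 × r_2 = ((0)·(-1) - (2)·(-0.8541), (2)·(0) - (-5.8541)·(-1), (-5.8541)·(-0.8541) - (0)·(0)) ≈ (1.7082, -5.8541, 5).
  Let u = (1.7082, -5.8541, 5).
  ||u|| = √((1.7082)² + (-5.8541)² + (5)²) = √(62.1885) ≈ 7.886,  v_1 = u/||u|| ≈ (0.2166, -0.7423, 0.634) (||v_1|| = 1).

λ_1 = 8.8541,  λ_2 = 7,  λ_3 = 2.1459;  v_1 ≈ (0.2166, -0.7423, 0.634)


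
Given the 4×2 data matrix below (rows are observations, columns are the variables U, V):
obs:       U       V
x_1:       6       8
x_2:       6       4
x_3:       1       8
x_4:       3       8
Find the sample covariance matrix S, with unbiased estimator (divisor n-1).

Step 1 — column means:
  mean(U) = (6 + 6 + 1 + 3) / 4 = 16/4 = 4
  mean(V) = (8 + 4 + 8 + 8) / 4 = 28/4 = 7

Step 2 — sample covariance S[i,j] = (1/(n-1)) · Σ_k (x_{k,i} - mean_i) · (x_{k,j} - mean_j), with n-1 = 3.
  S[U,U] = ((2)·(2) + (2)·(2) + (-3)·(-3) + (-1)·(-1)) / 3 = 18/3 = 6
  S[U,V] = ((2)·(1) + (2)·(-3) + (-3)·(1) + (-1)·(1)) / 3 = -8/3 = -2.6667
  S[V,V] = ((1)·(1) + (-3)·(-3) + (1)·(1) + (1)·(1)) / 3 = 12/3 = 4

S is symmetric (S[j,i] = S[i,j]). Assembling:

S = [[6, -2.6667],
 [-2.6667, 4]]


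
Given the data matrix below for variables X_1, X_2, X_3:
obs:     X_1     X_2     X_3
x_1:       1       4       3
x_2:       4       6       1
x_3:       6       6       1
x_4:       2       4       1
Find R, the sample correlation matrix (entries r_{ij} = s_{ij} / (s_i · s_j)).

Step 1 — column means:
  mean(X_1) = (1 + 4 + 6 + 2) / 4 = 13/4 = 3.25
  mean(X_2) = (4 + 6 + 6 + 4) / 4 = 20/4 = 5
  mean(X_3) = (3 + 1 + 1 + 1) / 4 = 6/4 = 1.5

Step 2 — sample variances and covariances s[i,j] = (1/(n-1)) · Σ_k (x_{k,i} - mean_i) · (x_{k,j} - mean_j), with n-1 = 3:
  s[X_1,X_1] = ((-2.25)·(-2.25) + (0.75)·(0.75) + (2.75)·(2.75) + (-1.25)·(-1.25)) / 3 = 14.75/3 = 4.9167
  s[X_1,X_2] = ((-2.25)·(-1) + (0.75)·(1) + (2.75)·(1) + (-1.25)·(-1)) / 3 = 7/3 = 2.3333
  s[X_1,X_3] = ((-2.25)·(1.5) + (0.75)·(-0.5) + (2.75)·(-0.5) + (-1.25)·(-0.5)) / 3 = -4.5/3 = -1.5
  s[X_2,X_2] = ((-1)·(-1) + (1)·(1) + (1)·(1) + (-1)·(-1)) / 3 = 4/3 = 1.3333
  s[X_2,X_3] = ((-1)·(1.5) + (1)·(-0.5) + (1)·(-0.5) + (-1)·(-0.5)) / 3 = -2/3 = -0.6667
  s[X_3,X_3] = ((1.5)·(1.5) + (-0.5)·(-0.5) + (-0.5)·(-0.5) + (-0.5)·(-0.5)) / 3 = 3/3 = 1
  Sample standard deviations s_i = √(s[i,i]):
  s(X_1) = √(4.9167) = 2.2174
  s(X_2) = √(1.3333) = 1.1547
  s(X_3) = √(1) = 1

Step 3 — r_{ij} = s_{ij} / (s_i · s_j):
  r[X_1,X_1] = 1 (diagonal).
  r[X_1,X_2] = 2.3333 / (2.2174 · 1.1547) = 2.3333 / 2.5604 = 0.9113
  r[X_1,X_3] = -1.5 / (2.2174 · 1) = -1.5 / 2.2174 = -0.6765
  r[X_2,X_2] = 1 (diagonal).
  r[X_2,X_3] = -0.6667 / (1.1547 · 1) = -0.6667 / 1.1547 = -0.5774
  r[X_3,X_3] = 1 (diagonal).

R is symmetric with unit diagonal. Assembling:

R = [[1, 0.9113, -0.6765],
 [0.9113, 1, -0.5774],
 [-0.6765, -0.5774, 1]]


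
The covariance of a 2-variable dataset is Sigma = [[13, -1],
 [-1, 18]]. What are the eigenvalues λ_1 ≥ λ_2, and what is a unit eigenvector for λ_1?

Step 1 — characteristic polynomial of 2×2 Sigma:
  det(Sigma - λI) = λ² - trace · λ + det = 0.
  trace = 13 + 18 = 31, det = 13·18 - (-1)² = 233.
Step 2 — discriminant:
  Δ = trace² - 4·det = 961 - 932 = 29.
Step 3 — eigenvalues:
  λ = (trace ± √Δ)/2 = (31 ± 5.3852)/2,
  λ_1 = 18.1926,  λ_2 = 12.8074.

Step 4 — unit eigenvector for λ_1: solve (Sigma - λ_1 I)v = 0. First row:
  (13 - 18.1926)·v_x + (-1)·v_y = 0, i.e. (-5.1926)·v_x + (-1)·v_y = 0,
  so v ∝ (b, λ_1 - a) = (-1, 5.1926); multiply by -1 so the first entry is positive: u = (1, -5.1926).
  ||u|| = √((1)² + (-5.1926)²) = √(27.9629) ≈ 5.288,
  v_1 = u/||u|| ≈ (0.1891, -0.982) (||v_1|| = 1).

λ_1 = 18.1926,  λ_2 = 12.8074;  v_1 ≈ (0.1891, -0.982)


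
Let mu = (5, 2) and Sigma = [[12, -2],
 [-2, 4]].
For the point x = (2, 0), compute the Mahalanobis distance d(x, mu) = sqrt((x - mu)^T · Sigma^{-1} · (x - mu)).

Step 1 — centre the observation: (x - mu) = (-3, -2).

Step 2 — invert Sigma. det(Sigma) = 12·4 - (-2)² = 44.
  Sigma^{-1} = (1/det) · [[d, -b], [-b, a]] = [[0.0909, 0.0455],
 [0.0455, 0.2727]].

Step 3 — form the quadratic (x - mu)^T · Sigma^{-1} · (x - mu):
  Sigma^{-1} · (x - mu) = (-0.3636, -0.6818).
  (x - mu)^T · [Sigma^{-1} · (x - mu)] = (-3)·(-0.3636) + (-2)·(-0.6818) = 2.4545.

Step 4 — take square root: d = √(2.4545) ≈ 1.5667.

d(x, mu) = √(2.4545) ≈ 1.5667


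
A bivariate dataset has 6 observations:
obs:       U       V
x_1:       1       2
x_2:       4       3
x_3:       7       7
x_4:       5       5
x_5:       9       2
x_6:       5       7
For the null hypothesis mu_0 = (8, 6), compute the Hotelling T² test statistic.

Step 1 — sample mean vector:
  mean(U) = (1 + 4 + 7 + 5 + 9 + 5) / 6 = 31/6 = 5.1667
  mean(V) = (2 + 3 + 7 + 5 + 2 + 7) / 6 = 26/6 = 4.3333
  x̄ = (5.1667, 4.3333),  deviation x̄ - mu_0 = (5.1667, 4.3333) - (8, 6) = (-2.8333, -1.6667).

Step 2 — sample covariance matrix, S[i,j] = (1/(n-1)) · Σ_k (x_{k,i} - mean_i) · (x_{k,j} - mean_j), divisor n-1 = 5:
  S[U,U] = ((-4.1667)·(-4.1667) + (-1.1667)·(-1.1667) + (1.8333)·(1.8333) + (-0.1667)·(-0.1667) + (3.8333)·(3.8333) + (-0.1667)·(-0.1667)) / 5 = 36.8333/5 = 7.3667
  S[U,V] = ((-4.1667)·(-2.3333) + (-1.1667)·(-1.3333) + (1.8333)·(2.6667) + (-0.1667)·(0.6667) + (3.8333)·(-2.3333) + (-0.1667)·(2.6667)) / 5 = 6.6667/5 = 1.3333
  S[V,V] = ((-2.3333)·(-2.3333) + (-1.3333)·(-1.3333) + (2.6667)·(2.6667) + (0.6667)·(0.6667) + (-2.3333)·(-2.3333) + (2.6667)·(2.6667)) / 5 = 27.3333/5 = 5.4667
  S = [[7.3667, 1.3333],
 [1.3333, 5.4667]].

Step 3 — invert S. det(S) = 7.3667·5.4667 - (1.3333)² = 38.4933.
  S^{-1} = (1/det) · [[d, -b], [-b, a]] = [[0.142, -0.0346],
 [-0.0346, 0.1914]].

Step 4 — quadratic form (x̄ - mu_0)^T · S^{-1} · (x̄ - mu_0):
  S^{-1} · (x̄ - mu_0) = (-0.3446, -0.2208),
  (x̄ - mu_0)^T · [...] = (-2.8333)·(-0.3446) + (-1.6667)·(-0.2208) = 1.3445.

Step 5 — scale by n: T² = 6 · 1.3445 = 8.0672.

T² ≈ 8.0672


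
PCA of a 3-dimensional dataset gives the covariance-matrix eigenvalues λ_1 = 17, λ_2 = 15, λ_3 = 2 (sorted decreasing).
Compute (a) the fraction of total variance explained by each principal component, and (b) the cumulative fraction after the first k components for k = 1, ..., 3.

Step 1 — total variance = trace(Sigma) = Σ λ_i = 17 + 15 + 2 = 34.

Step 2 — fraction explained by component i = λ_i / Σ λ:
  PC1: 17/34 = 0.5
  PC2: 15/34 = 0.4412
  PC3: 2/34 = 0.0588

Step 3 — cumulative fraction after k components = (λ_1 + ... + λ_k) / Σ λ:
  k = 1: 17/34 = 0.5
  k = 2: (17 + 15)/34 = 32/34 = 0.9412
  k = 3: (17 + 15 + 2)/34 = 34/34 = 1

Summary (fraction, with percent):

explained: PC1 0.5 (50%), PC2 0.4412 (44.12%), PC3 0.0588 (5.88%);  cumulative: 0.5, 0.9412, 1


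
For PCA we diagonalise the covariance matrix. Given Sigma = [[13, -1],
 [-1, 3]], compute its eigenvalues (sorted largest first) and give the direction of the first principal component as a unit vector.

Step 1 — characteristic polynomial of 2×2 Sigma:
  det(Sigma - λI) = λ² - trace · λ + det = 0.
  trace = 13 + 3 = 16, det = 13·3 - (-1)² = 38.
Step 2 — discriminant:
  Δ = trace² - 4·det = 256 - 152 = 104.
Step 3 — eigenvalues:
  λ = (trace ± √Δ)/2 = (16 ± 10.198)/2,
  λ_1 = 13.099,  λ_2 = 2.901.

Step 4 — unit eigenvector for λ_1: solve (Sigma - λ_1 I)v = 0. First row:
  (13 - 13.099)·v_x + (-1)·v_y = 0, i.e. (-0.099)·v_x + (-1)·v_y = 0,
  so v ∝ (b, λ_1 - a) = (-1, 0.099); multiply by -1 so the first entry is positive: u = (1, -0.099).
  ||u|| = √((1)² + (-0.099)²) = √(1.0098) ≈ 1.0049,
  v_1 = u/||u|| ≈ (0.9951, -0.0985) (||v_1|| = 1).

λ_1 = 13.099,  λ_2 = 2.901;  v_1 ≈ (0.9951, -0.0985)
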